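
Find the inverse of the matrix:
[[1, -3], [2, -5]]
[[-5, 3], [-2, 1]]

For [[a,b],[c,d]], inverse = (1/det)·[[d,-b],[-c,a]]
det = 1·-5 - -3·2 = 1
Inverse = (1/1)·[[-5, 3], [-2, 1]]
        = [[-5, 3], [-2, 1]]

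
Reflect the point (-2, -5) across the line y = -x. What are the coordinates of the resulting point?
(5, 2)

Reflection across line y = -x: (-2, -5) → (5, 2)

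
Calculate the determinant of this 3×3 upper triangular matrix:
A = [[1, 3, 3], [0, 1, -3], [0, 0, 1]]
1

The determinant of a triangular matrix is the product of its diagonal entries (the off-diagonal entries above the diagonal do not affect it).
det(A) = (1) * (1) * (1) = 1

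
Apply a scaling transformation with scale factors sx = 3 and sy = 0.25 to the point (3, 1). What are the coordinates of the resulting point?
(9, 0.25)

Scaling matrix:
[[3, 0], [0, 0.25]]
Result: (3 × 3, 1 × 0.25) = (9, 0.25)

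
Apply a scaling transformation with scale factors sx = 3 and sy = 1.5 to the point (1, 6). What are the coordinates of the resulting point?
(3, 9.0)

Scaling matrix:
[[3, 0], [0, 1.50]]
Result: (1 × 3, 6 × 1.5) = (3, 9.0)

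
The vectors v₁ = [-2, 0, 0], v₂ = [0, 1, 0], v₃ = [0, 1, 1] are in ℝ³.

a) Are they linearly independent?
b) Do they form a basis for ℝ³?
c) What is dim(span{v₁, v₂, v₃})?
Yes independent, yes basis, dim = 3

Stack v₁, v₂, v₃ as rows of a 3×3 matrix.
[[-2, 0, 0]; [0, 1, 0]; [0, 1, 1]] is already lower triangular with nonzero diagonal entries (-2, 1, 1), so its determinant is the product of the diagonal entries, det = (-2)·(1)·(1) = -2 ≠ 0, and the rows are linearly independent.
Three linearly independent vectors in ℝ³ form a basis for ℝ³, so dim(span{v₁,v₂,v₃}) = 3.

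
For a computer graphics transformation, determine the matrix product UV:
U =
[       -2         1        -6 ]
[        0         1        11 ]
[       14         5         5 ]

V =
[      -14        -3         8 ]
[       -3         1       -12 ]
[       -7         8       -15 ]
UV =
[       67       -41        62 ]
[      -80        89      -177 ]
[     -246         3       -23 ]

Matrix multiplication: (UV)[i][j] = sum over k of U[i][k] * V[k][j].
  (UV)[0][0] = (-2)*(-14) + (1)*(-3) + (-6)*(-7) = 67
  (UV)[0][1] = (-2)*(-3) + (1)*(1) + (-6)*(8) = -41
  (UV)[0][2] = (-2)*(8) + (1)*(-12) + (-6)*(-15) = 62
  (UV)[1][0] = (0)*(-14) + (1)*(-3) + (11)*(-7) = -80
  (UV)[1][1] = (0)*(-3) + (1)*(1) + (11)*(8) = 89
  (UV)[1][2] = (0)*(8) + (1)*(-12) + (11)*(-15) = -177
  (UV)[2][0] = (14)*(-14) + (5)*(-3) + (5)*(-7) = -246
  (UV)[2][1] = (14)*(-3) + (5)*(1) + (5)*(8) = 3
  (UV)[2][2] = (14)*(8) + (5)*(-12) + (5)*(-15) = -23
UV =
[       67       -41        62 ]
[      -80        89      -177 ]
[     -246         3       -23 ]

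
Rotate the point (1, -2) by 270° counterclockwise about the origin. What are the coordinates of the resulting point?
(-2, -1)

Rotation matrix R(θ) = [[cos θ, -sin θ], [sin θ, cos θ]]; for θ = 270°:
R = [[0, 1], [-1, 0]]
Result: R × [1, -2]ᵀ = [0·1 + (1)·-2, -1·1 + (0)·-2]ᵀ = (-2, -1)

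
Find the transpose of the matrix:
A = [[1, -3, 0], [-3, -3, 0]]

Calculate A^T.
[[1, -3], [-3, -3], [0, 0]]

The transpose sends entry (i,j) to (j,i); rows become columns.
Row 0 of A: [1, -3, 0] -> column 0 of A^T.
Row 1 of A: [-3, -3, 0] -> column 1 of A^T.
A^T = [[1, -3], [-3, -3], [0, 0]]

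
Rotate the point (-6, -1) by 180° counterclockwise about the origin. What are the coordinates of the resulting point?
(6, 1)

Rotation matrix R(θ) = [[cos θ, -sin θ], [sin θ, cos θ]]; for θ = 180°:
R = [[-1, 0], [0, -1]]
Result: R × [-6, -1]ᵀ = [-1·-6 + (0)·-1, 0·-6 + (-1)·-1]ᵀ = (6, 1)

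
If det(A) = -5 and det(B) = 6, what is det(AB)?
-30

Use the multiplicative property of determinants: det(AB) = det(A)*det(B).
det(AB) = (-5)*(6) = -30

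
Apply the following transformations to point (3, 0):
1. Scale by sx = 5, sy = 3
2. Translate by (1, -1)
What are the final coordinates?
(16, -1)

Step 1: Scale (3, 0) by (sx, sy) = (5, 3) → (15, 0)
Step 2: Translate by (1, -1) → (16, -1)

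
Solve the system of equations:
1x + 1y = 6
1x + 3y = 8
x = 5, y = 1

Use elimination (row reduction):
Equation 1: 1x + 1y = 6.
Equation 2: 1x + 3y = 8.
Multiply Eq1 by 1 and Eq2 by 1: 1x + 1y = 6;  1x + 3y = 8.
Subtract: (2)y = 2, so y = 1.
Back-substitute into Eq1: 1x + 1*(1) = 6, so x = 5.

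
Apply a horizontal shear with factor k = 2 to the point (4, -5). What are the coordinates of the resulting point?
(-6, -5)

Shear matrix for horizontal shear with factor k = 2:
[[1, 2], [0, 1]]
Result: (4, -5) → (-6, -5)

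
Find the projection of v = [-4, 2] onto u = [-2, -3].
[-4/13, -6/13]

The projection of v onto u is proj_u(v) = ((v·u) / (u·u)) · u.
v·u = (-4)*(-2) + (2)*(-3) = 2.
u·u = (-2)*(-2) + (-3)*(-3) = 13.
coefficient = 2 / 13 = 2/13.
proj_u(v) = 2/13 · [-2, -3] = [-4/13, -6/13].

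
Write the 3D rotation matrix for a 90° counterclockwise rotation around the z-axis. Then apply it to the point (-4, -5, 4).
R = [[0, -1, 0], [1, 0, 0], [0, 0, 1]]; R·(-4, -5, 4) = (5, -4, 4)

Rotation matrix for 90° around z-axis:
cos(90°) = 0, sin(90°) = 1
R = [[0, -1, 0], [1, 0, 0], [0, 0, 1]]
Apply to (-4, -5, 4): R·[-4, -5, 4]ᵀ = (5, -4, 4)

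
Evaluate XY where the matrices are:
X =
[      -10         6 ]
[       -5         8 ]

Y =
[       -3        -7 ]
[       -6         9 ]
XY =
[       -6       124 ]
[      -33       107 ]

Matrix multiplication: (XY)[i][j] = sum over k of X[i][k] * Y[k][j].
  (XY)[0][0] = (-10)*(-3) + (6)*(-6) = -6
  (XY)[0][1] = (-10)*(-7) + (6)*(9) = 124
  (XY)[1][0] = (-5)*(-3) + (8)*(-6) = -33
  (XY)[1][1] = (-5)*(-7) + (8)*(9) = 107
XY =
[       -6       124 ]
[      -33       107 ]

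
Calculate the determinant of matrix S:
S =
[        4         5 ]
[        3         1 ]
det(S) = -11

For a 2×2 matrix [[a, b], [c, d]], det = a*d - b*c.
det(S) = (4)*(1) - (5)*(3) = 4 - 15 = -11.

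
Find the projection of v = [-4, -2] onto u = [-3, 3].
[-1, 1]

The projection of v onto u is proj_u(v) = ((v·u) / (u·u)) · u.
v·u = (-4)*(-3) + (-2)*(3) = 6.
u·u = (-3)*(-3) + (3)*(3) = 18.
coefficient = 6 / 18 = 1/3.
proj_u(v) = 1/3 · [-3, 3] = [-1, 1].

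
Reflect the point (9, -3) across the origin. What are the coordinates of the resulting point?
(-9, 3)

Reflection across origin: (9, -3) → (-9, 3)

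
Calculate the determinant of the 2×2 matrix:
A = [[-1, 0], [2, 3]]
-3

For A = [[a, b], [c, d]], det(A) = a*d - b*c.
det(A) = (-1)*(3) - (0)*(2) = -3 - 0 = -3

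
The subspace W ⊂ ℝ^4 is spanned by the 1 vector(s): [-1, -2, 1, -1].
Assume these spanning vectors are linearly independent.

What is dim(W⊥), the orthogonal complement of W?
dim(W⊥) = 3

For any subspace W of ℝ^n, dim(W) + dim(W⊥) = n (the whole-space dimension).
Here the given 1 vectors are linearly independent, so dim(W) = 1.
Thus dim(W⊥) = n - dim(W) = 4 - 1 = 3.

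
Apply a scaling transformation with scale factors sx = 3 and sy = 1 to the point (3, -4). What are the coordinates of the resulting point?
(9, -4)

Scaling matrix:
[[3, 0], [0, 1]]
Result: (3 × 3, -4 × 1) = (9, -4)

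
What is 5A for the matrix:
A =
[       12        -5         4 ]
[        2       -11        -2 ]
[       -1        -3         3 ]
5A =
[       60       -25        20 ]
[       10       -55       -10 ]
[       -5       -15        15 ]

Scalar multiplication is elementwise: (5A)[i][j] = 5 * A[i][j].
  (5A)[0][0] = 5 * (12) = 60
  (5A)[0][1] = 5 * (-5) = -25
  (5A)[0][2] = 5 * (4) = 20
  (5A)[1][0] = 5 * (2) = 10
  (5A)[1][1] = 5 * (-11) = -55
  (5A)[1][2] = 5 * (-2) = -10
  (5A)[2][0] = 5 * (-1) = -5
  (5A)[2][1] = 5 * (-3) = -15
  (5A)[2][2] = 5 * (3) = 15
5A =
[       60       -25        20 ]
[       10       -55       -10 ]
[       -5       -15        15 ]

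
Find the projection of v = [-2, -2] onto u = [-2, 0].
[-2, 0]

The projection of v onto u is proj_u(v) = ((v·u) / (u·u)) · u.
v·u = (-2)*(-2) + (-2)*(0) = 4.
u·u = (-2)*(-2) + (0)*(0) = 4.
coefficient = 4 / 4 = 1.
proj_u(v) = 1 · [-2, 0] = [-2, 0].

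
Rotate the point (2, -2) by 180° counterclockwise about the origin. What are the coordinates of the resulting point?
(-2, 2)

Rotation matrix R(θ) = [[cos θ, -sin θ], [sin θ, cos θ]]; for θ = 180°:
R = [[-1, 0], [0, -1]]
Result: R × [2, -2]ᵀ = [-1·2 + (0)·-2, 0·2 + (-1)·-2]ᵀ = (-2, 2)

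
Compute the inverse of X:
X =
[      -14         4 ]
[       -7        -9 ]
det(X) = 154
X⁻¹ =
[   -9/154     -2/77 ]
[     1/22     -1/11 ]

For a 2×2 matrix X = [[a, b], [c, d]] with det(X) ≠ 0, X⁻¹ = (1/det(X)) * [[d, -b], [-c, a]].
det(X) = (-14)*(-9) - (4)*(-7) = 126 + 28 = 154.
X⁻¹ = (1/154) * [[-9, -4], [7, -14]].
Dividing each entry by 154 and reducing:
X⁻¹ =
[   -9/154     -2/77 ]
[     1/22     -1/11 ]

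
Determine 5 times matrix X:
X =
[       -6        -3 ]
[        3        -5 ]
5X =
[      -30       -15 ]
[       15       -25 ]

Scalar multiplication is elementwise: (5X)[i][j] = 5 * X[i][j].
  (5X)[0][0] = 5 * (-6) = -30
  (5X)[0][1] = 5 * (-3) = -15
  (5X)[1][0] = 5 * (3) = 15
  (5X)[1][1] = 5 * (-5) = -25
5X =
[      -30       -15 ]
[       15       -25 ]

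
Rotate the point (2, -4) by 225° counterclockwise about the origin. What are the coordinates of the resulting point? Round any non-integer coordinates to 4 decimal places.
(-4.2426, 1.4142)

Rotation matrix R(θ) = [[cos θ, -sin θ], [sin θ, cos θ]]; for θ = 225°:
R = [[-√2/2, √2/2], [-√2/2, -√2/2]]
Result: R × [2, -4]ᵀ = [-√2/2·2 + (√2/2)·-4, -√2/2·2 + (-√2/2)·-4]ᵀ = (-4.2426, 1.4142)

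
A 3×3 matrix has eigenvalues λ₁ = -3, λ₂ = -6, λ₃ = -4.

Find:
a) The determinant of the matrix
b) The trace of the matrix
det = -72, trace = -13

Two standard eigenvalue identities:
- det(A) equals the product of the eigenvalues (counted with multiplicity).
- trace(A) equals the sum of the eigenvalues.
det(A) = (-3)*(-6)*(-4) = -72.
trace(A) = -3 - 6 - 4 = -13.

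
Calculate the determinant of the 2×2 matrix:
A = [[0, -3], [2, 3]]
6

For A = [[a, b], [c, d]], det(A) = a*d - b*c.
det(A) = (0)*(3) - (-3)*(2) = 0 - -6 = 6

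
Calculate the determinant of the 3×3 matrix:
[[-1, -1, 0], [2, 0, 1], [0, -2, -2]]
-6

Expansion along first row:
det = -1·det([[0,1],[-2,-2]]) - -1·det([[2,1],[0,-2]]) + 0·det([[2,0],[0,-2]])
    = -1·(0·-2 - 1·-2) - -1·(2·-2 - 1·0) + 0·(2·-2 - 0·0)
    = -1·2 - -1·-4 + 0·-4
    = -2 + -4 + 0 = -6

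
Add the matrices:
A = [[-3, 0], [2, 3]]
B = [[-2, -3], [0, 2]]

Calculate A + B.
[[-5, -3], [2, 5]]

Add corresponding elements:
(-3)+(-2)=-5
(0)+(-3)=-3
(2)+(0)=2
(3)+(2)=5
A + B = [[-5, -3], [2, 5]]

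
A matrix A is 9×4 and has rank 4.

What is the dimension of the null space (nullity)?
0

The rank-nullity theorem for an m×n matrix states:
rank(A) + nullity(A) = n (the number of columns).
Here n = 4 and rank(A) = 4, so nullity(A) = 4 - 4 = 0.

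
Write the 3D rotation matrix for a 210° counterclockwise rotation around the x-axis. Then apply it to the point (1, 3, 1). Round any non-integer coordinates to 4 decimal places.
R = [[1, 0, 0], [0, -√3/2, 1/2], [0, -1/2, -√3/2]]; R·(1, 3, 1) = (1.0000, -2.0981, -2.3660)

Rotation matrix for 210° around x-axis:
cos(210°) = -√3/2, sin(210°) = -1/2
R = [[1, 0, 0], [0, -√3/2, 1/2], [0, -1/2, -√3/2]]
Apply to (1, 3, 1): R·[1, 3, 1]ᵀ = (1.0000, -2.0981, -2.3660)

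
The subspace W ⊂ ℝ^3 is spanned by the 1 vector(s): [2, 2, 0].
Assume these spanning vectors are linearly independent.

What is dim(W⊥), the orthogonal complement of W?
dim(W⊥) = 2

For any subspace W of ℝ^n, dim(W) + dim(W⊥) = n (the whole-space dimension).
Here the given 1 vectors are linearly independent, so dim(W) = 1.
Thus dim(W⊥) = n - dim(W) = 3 - 1 = 2.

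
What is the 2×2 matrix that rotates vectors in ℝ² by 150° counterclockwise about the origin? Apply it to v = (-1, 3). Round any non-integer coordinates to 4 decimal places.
R = [[-√3/2, -1/2], [1/2, -√3/2]]; R·v = (-0.6340, -3.0981)

A counterclockwise rotation by angle θ in ℝ² has matrix R(θ) = [[cos θ, -sin θ], [sin θ, cos θ]].
For θ = 150°: cos θ = -√3/2, sin θ = 1/2.
R(150°) = [[-√3/2, -1/2], [1/2, -√3/2]].
R·v = [-√3/2·-1 + (-1/2)·3, 1/2·-1 + -√3/2·3] = (-0.6340, -3.0981).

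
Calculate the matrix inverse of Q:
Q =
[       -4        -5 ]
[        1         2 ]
det(Q) = -3
Q⁻¹ =
[     -2/3      -5/3 ]
[      1/3       4/3 ]

For a 2×2 matrix Q = [[a, b], [c, d]] with det(Q) ≠ 0, Q⁻¹ = (1/det(Q)) * [[d, -b], [-c, a]].
det(Q) = (-4)*(2) - (-5)*(1) = -8 + 5 = -3.
Q⁻¹ = (1/-3) * [[2, 5], [-1, -4]].
Dividing each entry by -3 and reducing:
Q⁻¹ =
[     -2/3      -5/3 ]
[      1/3       4/3 ]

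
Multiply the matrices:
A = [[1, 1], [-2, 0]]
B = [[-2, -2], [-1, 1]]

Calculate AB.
[[-3, -1], [4, 4]]

Each entry (i,j) of AB = sum over k of A[i][k]*B[k][j].
(AB)[0][0] = (1)*(-2) + (1)*(-1) = -3
(AB)[0][1] = (1)*(-2) + (1)*(1) = -1
(AB)[1][0] = (-2)*(-2) + (0)*(-1) = 4
(AB)[1][1] = (-2)*(-2) + (0)*(1) = 4
AB = [[-3, -1], [4, 4]]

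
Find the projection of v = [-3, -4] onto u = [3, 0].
[-3, 0]

The projection of v onto u is proj_u(v) = ((v·u) / (u·u)) · u.
v·u = (-3)*(3) + (-4)*(0) = -9.
u·u = (3)*(3) + (0)*(0) = 9.
coefficient = -9 / 9 = -1.
proj_u(v) = -1 · [3, 0] = [-3, 0].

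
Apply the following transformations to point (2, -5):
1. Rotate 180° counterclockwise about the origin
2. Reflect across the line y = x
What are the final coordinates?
(5, -2)

Step 1: Rotate 180° → (-2, 5)
Step 2: Reflect across the line y = x → (5, -2)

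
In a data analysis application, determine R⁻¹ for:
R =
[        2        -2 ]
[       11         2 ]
det(R) = 26
R⁻¹ =
[     1/13      1/13 ]
[   -11/26      1/13 ]

For a 2×2 matrix R = [[a, b], [c, d]] with det(R) ≠ 0, R⁻¹ = (1/det(R)) * [[d, -b], [-c, a]].
det(R) = (2)*(2) - (-2)*(11) = 4 + 22 = 26.
R⁻¹ = (1/26) * [[2, 2], [-11, 2]].
Dividing each entry by 26 and reducing:
R⁻¹ =
[     1/13      1/13 ]
[   -11/26      1/13 ]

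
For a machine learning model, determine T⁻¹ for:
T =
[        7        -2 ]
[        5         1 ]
det(T) = 17
T⁻¹ =
[     1/17      2/17 ]
[    -5/17      7/17 ]

For a 2×2 matrix T = [[a, b], [c, d]] with det(T) ≠ 0, T⁻¹ = (1/det(T)) * [[d, -b], [-c, a]].
det(T) = (7)*(1) - (-2)*(5) = 7 + 10 = 17.
T⁻¹ = (1/17) * [[1, 2], [-5, 7]].
Dividing each entry by 17 and reducing:
T⁻¹ =
[     1/17      2/17 ]
[    -5/17      7/17 ]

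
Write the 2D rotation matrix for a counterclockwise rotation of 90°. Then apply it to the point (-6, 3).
R = [[0, -1], [1, 0]]; R·(-6, 3) = (-3, -6)

Rotation matrix formula: R(θ) = [[cos θ, -sin θ], [sin θ, cos θ]]
For θ = 90°:
cos(90°) = 0
sin(90°) = 1
R = [[0, -1], [1, 0]]
Apply to (-6, 3): [0·-6 + (-1)·3, 1·-6 + 0·3] = (-3, -6)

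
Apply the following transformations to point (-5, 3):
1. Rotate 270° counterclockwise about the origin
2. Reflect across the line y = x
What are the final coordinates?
(5, 3)

Step 1: Rotate 270° → (3, 5)
Step 2: Reflect across the line y = x → (5, 3)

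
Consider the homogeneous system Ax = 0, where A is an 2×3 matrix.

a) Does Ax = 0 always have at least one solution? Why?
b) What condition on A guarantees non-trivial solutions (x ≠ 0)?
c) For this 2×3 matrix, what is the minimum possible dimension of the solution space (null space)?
a) Yes, x = 0 is always a solution. b) When A has linearly dependent columns (rank < n). c) Minimum nullity = 1.

a) x = 0 satisfies A·0 = 0, so the zero vector is always a solution.
b) Non-trivial solutions exist iff the columns of A are linearly dependent, equivalently rank(A) < n (the number of columns).
c) By rank-nullity, rank(A) + nullity(A) = n = 3. Since A has only 2 rows, rank(A) ≤ 2, so nullity(A) ≥ 3 - 2 = 1.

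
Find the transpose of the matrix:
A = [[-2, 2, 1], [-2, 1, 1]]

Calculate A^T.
[[-2, -2], [2, 1], [1, 1]]

The transpose sends entry (i,j) to (j,i); rows become columns.
Row 0 of A: [-2, 2, 1] -> column 0 of A^T.
Row 1 of A: [-2, 1, 1] -> column 1 of A^T.
A^T = [[-2, -2], [2, 1], [1, 1]]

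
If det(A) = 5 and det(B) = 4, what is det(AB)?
20

Use the multiplicative property of determinants: det(AB) = det(A)*det(B).
det(AB) = (5)*(4) = 20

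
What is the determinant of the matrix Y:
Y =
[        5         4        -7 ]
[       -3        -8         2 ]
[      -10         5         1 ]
det(Y) = 507

Expand along row 0 (cofactor expansion): det(Y) = a*(e*i - f*h) - b*(d*i - f*g) + c*(d*h - e*g), where the 3×3 is [[a, b, c], [d, e, f], [g, h, i]].
Minor M_00 = (-8)*(1) - (2)*(5) = -8 - 10 = -18.
Minor M_01 = (-3)*(1) - (2)*(-10) = -3 + 20 = 17.
Minor M_02 = (-3)*(5) - (-8)*(-10) = -15 - 80 = -95.
det(Y) = (5)*(-18) - (4)*(17) + (-7)*(-95) = -90 - 68 + 665 = 507.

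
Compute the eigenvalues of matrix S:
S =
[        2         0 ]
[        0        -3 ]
λ = -3, 2

Solve det(S - λI) = 0. For a 2×2 matrix the characteristic equation is λ² - (trace)λ + det = 0.
trace(S) = a + d = 2 - 3 = -1.
det(S) = a*d - b*c = (2)*(-3) - (0)*(0) = -6 - 0 = -6.
Characteristic equation: λ² - (-1)λ + (-6) = 0.
Discriminant = (-1)² - 4*(-6) = 1 + 24 = 25.
λ = (-1 ± √25) / 2 = (-1 ± 5) / 2 = -3, 2.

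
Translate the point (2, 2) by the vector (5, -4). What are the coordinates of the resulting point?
(7, -2)

Translation by (5, -4):
x' = 2 + 5 = 7
y' = 2 + -4 = -2
Homogeneous matrix: [[1, 0, 5], [0, 1, -4], [0, 0, 1]]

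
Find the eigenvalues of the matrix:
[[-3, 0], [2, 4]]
λ = -3 and λ = 4

Characteristic equation: det(A - λI) = 0
λ² - (trace)λ + (det) = 0
λ² - (1)λ + (-12) = 0
λ² - 1λ - 12 = 0
Solving: λ = -3, 4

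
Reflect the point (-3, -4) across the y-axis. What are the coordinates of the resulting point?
(3, -4)

Reflection across y-axis: (-3, -4) → (3, -4)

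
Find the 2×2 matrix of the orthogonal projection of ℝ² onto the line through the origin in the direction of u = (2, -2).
[[1/2, -1/2], [-1/2, 1/2]]

The orthogonal projection onto the line spanned by a nonzero vector u = (a, b) has matrix P = (u uᵀ) / (uᵀ u) = (1/(a² + b²)) · [[a², ab], [ab, b²]].
Here u = (2, -2), so a² + b² = 4 + 4 = 8.
P = (1/8) · [[4, -4], [-4, 4]] = [[1/2, -1/2], [-1/2, 1/2]].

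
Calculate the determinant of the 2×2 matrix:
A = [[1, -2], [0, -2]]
-2

For A = [[a, b], [c, d]], det(A) = a*d - b*c.
det(A) = (1)*(-2) - (-2)*(0) = -2 - 0 = -2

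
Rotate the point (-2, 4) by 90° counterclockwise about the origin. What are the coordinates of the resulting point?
(-4, -2)

Rotation matrix R(θ) = [[cos θ, -sin θ], [sin θ, cos θ]]; for θ = 90°:
R = [[0, -1], [1, 0]]
Result: R × [-2, 4]ᵀ = [0·-2 + (-1)·4, 1·-2 + (0)·4]ᵀ = (-4, -2)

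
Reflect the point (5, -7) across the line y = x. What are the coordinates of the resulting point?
(-7, 5)

Reflection across line y = x: (5, -7) → (-7, 5)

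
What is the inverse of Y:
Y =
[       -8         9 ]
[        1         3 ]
det(Y) = -33
Y⁻¹ =
[    -1/11      3/11 ]
[     1/33      8/33 ]

For a 2×2 matrix Y = [[a, b], [c, d]] with det(Y) ≠ 0, Y⁻¹ = (1/det(Y)) * [[d, -b], [-c, a]].
det(Y) = (-8)*(3) - (9)*(1) = -24 - 9 = -33.
Y⁻¹ = (1/-33) * [[3, -9], [-1, -8]].
Dividing each entry by -33 and reducing:
Y⁻¹ =
[    -1/11      3/11 ]
[     1/33      8/33 ]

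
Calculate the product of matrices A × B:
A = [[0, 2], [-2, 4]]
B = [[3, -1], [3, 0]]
[[6, 0], [6, 2]]

Matrix multiplication:
C[0][0] = 0×3 + 2×3 = 6
C[0][1] = 0×-1 + 2×0 = 0
C[1][0] = -2×3 + 4×3 = 6
C[1][1] = -2×-1 + 4×0 = 2
Result: [[6, 0], [6, 2]]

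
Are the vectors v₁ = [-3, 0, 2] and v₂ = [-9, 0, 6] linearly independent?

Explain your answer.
No, linearly dependent (v₂ = 3·v₁)

Check whether there is a scalar k with v₂ = k·v₁.
Comparing components, k = 3 satisfies 3·[-3, 0, 2] = [-9, 0, 6].
Since v₂ is a scalar multiple of v₁, the two vectors are linearly dependent.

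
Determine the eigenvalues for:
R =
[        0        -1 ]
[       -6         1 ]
λ = -2, 3

Solve det(R - λI) = 0. For a 2×2 matrix the characteristic equation is λ² - (trace)λ + det = 0.
trace(R) = a + d = 0 + 1 = 1.
det(R) = a*d - b*c = (0)*(1) - (-1)*(-6) = 0 - 6 = -6.
Characteristic equation: λ² - (1)λ + (-6) = 0.
Discriminant = (1)² - 4*(-6) = 1 + 24 = 25.
λ = (1 ± √25) / 2 = (1 ± 5) / 2 = -2, 3.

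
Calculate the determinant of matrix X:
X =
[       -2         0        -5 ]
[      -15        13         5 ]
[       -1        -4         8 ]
det(X) = -613

Expand along row 0 (cofactor expansion): det(X) = a*(e*i - f*h) - b*(d*i - f*g) + c*(d*h - e*g), where the 3×3 is [[a, b, c], [d, e, f], [g, h, i]].
Minor M_00 = (13)*(8) - (5)*(-4) = 104 + 20 = 124.
Minor M_01 = (-15)*(8) - (5)*(-1) = -120 + 5 = -115.
Minor M_02 = (-15)*(-4) - (13)*(-1) = 60 + 13 = 73.
det(X) = (-2)*(124) - (0)*(-115) + (-5)*(73) = -248 + 0 - 365 = -613.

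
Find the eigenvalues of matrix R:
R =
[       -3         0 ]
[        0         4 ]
λ = -3, 4

Solve det(R - λI) = 0. For a 2×2 matrix the characteristic equation is λ² - (trace)λ + det = 0.
trace(R) = a + d = -3 + 4 = 1.
det(R) = a*d - b*c = (-3)*(4) - (0)*(0) = -12 - 0 = -12.
Characteristic equation: λ² - (1)λ + (-12) = 0.
Discriminant = (1)² - 4*(-12) = 1 + 48 = 49.
λ = (1 ± √49) / 2 = (1 ± 7) / 2 = -3, 4.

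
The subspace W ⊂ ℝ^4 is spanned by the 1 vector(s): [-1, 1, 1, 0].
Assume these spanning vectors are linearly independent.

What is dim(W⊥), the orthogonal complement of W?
dim(W⊥) = 3

For any subspace W of ℝ^n, dim(W) + dim(W⊥) = n (the whole-space dimension).
Here the given 1 vectors are linearly independent, so dim(W) = 1.
Thus dim(W⊥) = n - dim(W) = 4 - 1 = 3.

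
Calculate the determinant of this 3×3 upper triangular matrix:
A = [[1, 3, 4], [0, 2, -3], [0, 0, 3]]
6

The determinant of a triangular matrix is the product of its diagonal entries (the off-diagonal entries above the diagonal do not affect it).
det(A) = (1) * (2) * (3) = 6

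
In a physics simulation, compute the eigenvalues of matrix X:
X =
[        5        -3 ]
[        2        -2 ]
λ = -1, 4

Solve det(X - λI) = 0. For a 2×2 matrix the characteristic equation is λ² - (trace)λ + det = 0.
trace(X) = a + d = 5 - 2 = 3.
det(X) = a*d - b*c = (5)*(-2) - (-3)*(2) = -10 + 6 = -4.
Characteristic equation: λ² - (3)λ + (-4) = 0.
Discriminant = (3)² - 4*(-4) = 9 + 16 = 25.
λ = (3 ± √25) / 2 = (3 ± 5) / 2 = -1, 4.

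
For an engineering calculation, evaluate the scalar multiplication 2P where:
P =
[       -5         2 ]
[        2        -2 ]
2P =
[      -10         4 ]
[        4        -4 ]

Scalar multiplication is elementwise: (2P)[i][j] = 2 * P[i][j].
  (2P)[0][0] = 2 * (-5) = -10
  (2P)[0][1] = 2 * (2) = 4
  (2P)[1][0] = 2 * (2) = 4
  (2P)[1][1] = 2 * (-2) = -4
2P =
[      -10         4 ]
[        4        -4 ]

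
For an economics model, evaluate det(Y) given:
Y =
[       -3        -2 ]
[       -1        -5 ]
det(Y) = 13

For a 2×2 matrix [[a, b], [c, d]], det = a*d - b*c.
det(Y) = (-3)*(-5) - (-2)*(-1) = 15 - 2 = 13.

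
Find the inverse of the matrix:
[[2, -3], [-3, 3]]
[[-1, -1], [-1, -2/3]]

For [[a,b],[c,d]], inverse = (1/det)·[[d,-b],[-c,a]]
det = 2·3 - -3·-3 = -3
Inverse = (1/-3)·[[3, 3], [3, 2]]
        = [[-1, -1], [-1, -2/3]]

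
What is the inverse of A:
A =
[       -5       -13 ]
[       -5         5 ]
det(A) = -90
A⁻¹ =
[    -1/18    -13/90 ]
[    -1/18      1/18 ]

For a 2×2 matrix A = [[a, b], [c, d]] with det(A) ≠ 0, A⁻¹ = (1/det(A)) * [[d, -b], [-c, a]].
det(A) = (-5)*(5) - (-13)*(-5) = -25 - 65 = -90.
A⁻¹ = (1/-90) * [[5, 13], [5, -5]].
Dividing each entry by -90 and reducing:
A⁻¹ =
[    -1/18    -13/90 ]
[    -1/18      1/18 ]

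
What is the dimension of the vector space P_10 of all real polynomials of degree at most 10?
Dimension = 11

A polynomial of degree at most 10 can be written as a₀ + a₁x + a₂x² + … + a_10x^10, with 11 free coefficients a₀, …, a_10.
The set {1, x, x², …, x^10} is a basis: it spans P_10 (every such polynomial is a linear combination of these) and is linearly independent (a polynomial is zero iff all its coefficients are zero).
Therefore dim(P_10) = 10 + 1 = 11.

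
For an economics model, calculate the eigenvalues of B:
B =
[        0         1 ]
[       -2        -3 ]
λ = -2, -1

Solve det(B - λI) = 0. For a 2×2 matrix the characteristic equation is λ² - (trace)λ + det = 0.
trace(B) = a + d = 0 - 3 = -3.
det(B) = a*d - b*c = (0)*(-3) - (1)*(-2) = 0 + 2 = 2.
Characteristic equation: λ² - (-3)λ + (2) = 0.
Discriminant = (-3)² - 4*(2) = 9 - 8 = 1.
λ = (-3 ± √1) / 2 = (-3 ± 1) / 2 = -2, -1.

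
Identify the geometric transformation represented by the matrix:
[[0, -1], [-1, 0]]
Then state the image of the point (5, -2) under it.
reflection across the line y = -x; image of (5, -2) is (2, -5)

This is a symmetric orthogonal matrix with determinant -1, which characterizes a reflection in ℝ².
The matrix [[0, -1], [-1, 0]] represents: reflection across the line y = -x.
Applying it to (5, -2): [0·5 + -1·-2, -1·5 + 0·-2] = (2, -5).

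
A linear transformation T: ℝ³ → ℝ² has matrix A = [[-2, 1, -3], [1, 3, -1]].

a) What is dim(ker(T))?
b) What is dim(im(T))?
dim(ker) = 1, dim(im) = 2

The two rows are not scalar multiples of one another (no single k satisfies row 2 = k × row 1), so they are linearly independent.
Thus rank(A) = 2.
dim(im(T)) = rank(A) = 2.
By the rank-nullity theorem applied to T: ℝ³ → ℝ², rank(A) + nullity(A) = 3 (the domain dimension), so dim(ker(T)) = 3 - 2 = 1.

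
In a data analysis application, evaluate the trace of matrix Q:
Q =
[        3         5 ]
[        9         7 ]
tr(Q) = 3 + 7 = 10

The trace of a square matrix is the sum of its diagonal entries.
Diagonal entries of Q: Q[0][0] = 3, Q[1][1] = 7.
tr(Q) = 3 + 7 = 10.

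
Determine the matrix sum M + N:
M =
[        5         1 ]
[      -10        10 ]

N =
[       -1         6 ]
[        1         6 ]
M + N =
[        4         7 ]
[       -9        16 ]

Matrix addition is elementwise: (M+N)[i][j] = M[i][j] + N[i][j].
  (M+N)[0][0] = (5) + (-1) = 4
  (M+N)[0][1] = (1) + (6) = 7
  (M+N)[1][0] = (-10) + (1) = -9
  (M+N)[1][1] = (10) + (6) = 16
M + N =
[        4         7 ]
[       -9        16 ]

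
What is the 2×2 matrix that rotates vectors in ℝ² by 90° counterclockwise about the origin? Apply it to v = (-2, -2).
R = [[0, -1], [1, 0]]; R·v = (2, -2)

A counterclockwise rotation by angle θ in ℝ² has matrix R(θ) = [[cos θ, -sin θ], [sin θ, cos θ]].
For θ = 90°: cos θ = 0, sin θ = 1.
R(90°) = [[0, -1], [1, 0]].
R·v = [0·-2 + (-1)·-2, 1·-2 + 0·-2] = (2, -2).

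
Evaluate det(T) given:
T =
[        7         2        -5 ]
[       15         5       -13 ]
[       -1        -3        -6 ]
det(T) = -77

Expand along row 0 (cofactor expansion): det(T) = a*(e*i - f*h) - b*(d*i - f*g) + c*(d*h - e*g), where the 3×3 is [[a, b, c], [d, e, f], [g, h, i]].
Minor M_00 = (5)*(-6) - (-13)*(-3) = -30 - 39 = -69.
Minor M_01 = (15)*(-6) - (-13)*(-1) = -90 - 13 = -103.
Minor M_02 = (15)*(-3) - (5)*(-1) = -45 + 5 = -40.
det(T) = (7)*(-69) - (2)*(-103) + (-5)*(-40) = -483 + 206 + 200 = -77.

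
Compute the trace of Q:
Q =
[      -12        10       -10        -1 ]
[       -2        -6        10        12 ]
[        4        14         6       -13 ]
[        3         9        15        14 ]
tr(Q) = -12 - 6 + 6 + 14 = 2

The trace of a square matrix is the sum of its diagonal entries.
Diagonal entries of Q: Q[0][0] = -12, Q[1][1] = -6, Q[2][2] = 6, Q[3][3] = 14.
tr(Q) = -12 - 6 + 6 + 14 = 2.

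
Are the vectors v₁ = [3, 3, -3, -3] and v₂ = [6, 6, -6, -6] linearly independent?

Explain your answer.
No, linearly dependent (v₂ = 2·v₁)

Check whether there is a scalar k with v₂ = k·v₁.
Comparing components, k = 2 satisfies 2·[3, 3, -3, -3] = [6, 6, -6, -6].
Since v₂ is a scalar multiple of v₁, the two vectors are linearly dependent.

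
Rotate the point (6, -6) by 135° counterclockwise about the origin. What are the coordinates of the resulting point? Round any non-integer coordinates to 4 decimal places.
(0.0000, 8.4853)

Rotation matrix R(θ) = [[cos θ, -sin θ], [sin θ, cos θ]]; for θ = 135°:
R = [[-√2/2, -√2/2], [√2/2, -√2/2]]
Result: R × [6, -6]ᵀ = [-√2/2·6 + (-√2/2)·-6, √2/2·6 + (-√2/2)·-6]ᵀ = (0.0000, 8.4853)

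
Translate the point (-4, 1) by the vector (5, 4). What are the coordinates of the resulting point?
(1, 5)

Translation by (5, 4):
x' = -4 + 5 = 1
y' = 1 + 4 = 5
Homogeneous matrix: [[1, 0, 5], [0, 1, 4], [0, 0, 1]]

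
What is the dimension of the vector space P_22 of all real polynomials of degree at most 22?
Dimension = 23

A polynomial of degree at most 22 can be written as a₀ + a₁x + a₂x² + … + a_22x^22, with 23 free coefficients a₀, …, a_22.
The set {1, x, x², …, x^22} is a basis: it spans P_22 (every such polynomial is a linear combination of these) and is linearly independent (a polynomial is zero iff all its coefficients are zero).
Therefore dim(P_22) = 22 + 1 = 23.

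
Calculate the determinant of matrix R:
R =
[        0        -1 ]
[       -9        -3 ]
det(R) = -9

For a 2×2 matrix [[a, b], [c, d]], det = a*d - b*c.
det(R) = (0)*(-3) - (-1)*(-9) = 0 - 9 = -9.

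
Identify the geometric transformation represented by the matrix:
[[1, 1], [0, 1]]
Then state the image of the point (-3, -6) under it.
horizontal shear with factor 1; image of (-3, -6) is (-9, -6)

The matrix [[1, k], [0, 1]] sends (x, y) to (x + 1y, y), leaving the y-coordinate fixed: a horizontal shear.
The matrix [[1, 1], [0, 1]] represents: horizontal shear with factor 1.
Applying it to (-3, -6): [1·-3 + 1·-6, 0·-3 + 1·-6] = (-9, -6).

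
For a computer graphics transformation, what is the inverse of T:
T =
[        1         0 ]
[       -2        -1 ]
det(T) = -1
T⁻¹ =
[        1         0 ]
[       -2        -1 ]

For a 2×2 matrix T = [[a, b], [c, d]] with det(T) ≠ 0, T⁻¹ = (1/det(T)) * [[d, -b], [-c, a]].
det(T) = (1)*(-1) - (0)*(-2) = -1 - 0 = -1.
T⁻¹ = (1/-1) * [[-1, 0], [2, 1]].
Dividing each entry by -1 and reducing:
T⁻¹ =
[        1         0 ]
[       -2        -1 ]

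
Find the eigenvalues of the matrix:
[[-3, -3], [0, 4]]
λ = -3 and λ = 4

Characteristic equation: det(A - λI) = 0
λ² - (trace)λ + (det) = 0
λ² - (1)λ + (-12) = 0
λ² - 1λ - 12 = 0
Solving: λ = -3, 4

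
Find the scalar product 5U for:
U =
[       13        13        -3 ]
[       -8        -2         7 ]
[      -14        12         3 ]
5U =
[       65        65       -15 ]
[      -40       -10        35 ]
[      -70        60        15 ]

Scalar multiplication is elementwise: (5U)[i][j] = 5 * U[i][j].
  (5U)[0][0] = 5 * (13) = 65
  (5U)[0][1] = 5 * (13) = 65
  (5U)[0][2] = 5 * (-3) = -15
  (5U)[1][0] = 5 * (-8) = -40
  (5U)[1][1] = 5 * (-2) = -10
  (5U)[1][2] = 5 * (7) = 35
  (5U)[2][0] = 5 * (-14) = -70
  (5U)[2][1] = 5 * (12) = 60
  (5U)[2][2] = 5 * (3) = 15
5U =
[       65        65       -15 ]
[      -40       -10        35 ]
[      -70        60        15 ]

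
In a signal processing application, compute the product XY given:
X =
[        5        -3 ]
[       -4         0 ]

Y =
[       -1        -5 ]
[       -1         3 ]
XY =
[       -2       -34 ]
[        4        20 ]

Matrix multiplication: (XY)[i][j] = sum over k of X[i][k] * Y[k][j].
  (XY)[0][0] = (5)*(-1) + (-3)*(-1) = -2
  (XY)[0][1] = (5)*(-5) + (-3)*(3) = -34
  (XY)[1][0] = (-4)*(-1) + (0)*(-1) = 4
  (XY)[1][1] = (-4)*(-5) + (0)*(3) = 20
XY =
[       -2       -34 ]
[        4        20 ]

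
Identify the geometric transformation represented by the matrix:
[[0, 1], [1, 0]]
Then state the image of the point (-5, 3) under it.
reflection across the line y = x; image of (-5, 3) is (3, -5)

This is a symmetric orthogonal matrix with determinant -1, which characterizes a reflection in ℝ².
The matrix [[0, 1], [1, 0]] represents: reflection across the line y = x.
Applying it to (-5, 3): [0·-5 + 1·3, 1·-5 + 0·3] = (3, -5).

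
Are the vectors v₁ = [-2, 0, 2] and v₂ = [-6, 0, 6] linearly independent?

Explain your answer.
No, linearly dependent (v₂ = 3·v₁)

Check whether there is a scalar k with v₂ = k·v₁.
Comparing components, k = 3 satisfies 3·[-2, 0, 2] = [-6, 0, 6].
Since v₂ is a scalar multiple of v₁, the two vectors are linearly dependent.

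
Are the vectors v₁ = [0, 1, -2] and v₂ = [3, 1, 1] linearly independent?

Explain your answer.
Yes, linearly independent

Two vectors are linearly dependent iff one is a scalar multiple of the other.
No single scalar k satisfies v₂ = k·v₁ (the ratios of corresponding entries disagree), so v₁ and v₂ are linearly independent.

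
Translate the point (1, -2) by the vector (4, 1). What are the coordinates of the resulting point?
(5, -1)

Translation by (4, 1):
x' = 1 + 4 = 5
y' = -2 + 1 = -1
Homogeneous matrix: [[1, 0, 4], [0, 1, 1], [0, 0, 1]]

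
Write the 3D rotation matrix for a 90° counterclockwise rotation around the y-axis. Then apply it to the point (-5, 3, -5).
R = [[0, 0, 1], [0, 1, 0], [-1, 0, 0]]; R·(-5, 3, -5) = (-5, 3, 5)

Rotation matrix for 90° around y-axis:
cos(90°) = 0, sin(90°) = 1
R = [[0, 0, 1], [0, 1, 0], [-1, 0, 0]]
Apply to (-5, 3, -5): R·[-5, 3, -5]ᵀ = (-5, 3, 5)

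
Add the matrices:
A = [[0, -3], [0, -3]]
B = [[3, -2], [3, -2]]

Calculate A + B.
[[3, -5], [3, -5]]

Add corresponding elements:
(0)+(3)=3
(-3)+(-2)=-5
(0)+(3)=3
(-3)+(-2)=-5
A + B = [[3, -5], [3, -5]]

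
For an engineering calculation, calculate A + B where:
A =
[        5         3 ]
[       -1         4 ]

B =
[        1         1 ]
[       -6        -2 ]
A + B =
[        6         4 ]
[       -7         2 ]

Matrix addition is elementwise: (A+B)[i][j] = A[i][j] + B[i][j].
  (A+B)[0][0] = (5) + (1) = 6
  (A+B)[0][1] = (3) + (1) = 4
  (A+B)[1][0] = (-1) + (-6) = -7
  (A+B)[1][1] = (4) + (-2) = 2
A + B =
[        6         4 ]
[       -7         2 ]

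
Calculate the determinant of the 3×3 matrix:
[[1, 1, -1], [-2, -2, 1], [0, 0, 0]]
0

Expansion along first row:
det = 1·det([[-2,1],[0,0]]) - 1·det([[-2,1],[0,0]]) + -1·det([[-2,-2],[0,0]])
    = 1·(-2·0 - 1·0) - 1·(-2·0 - 1·0) + -1·(-2·0 - -2·0)
    = 1·0 - 1·0 + -1·0
    = 0 + 0 + 0 = 0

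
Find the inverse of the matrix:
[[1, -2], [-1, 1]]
[[-1, -2], [-1, -1]]

For [[a,b],[c,d]], inverse = (1/det)·[[d,-b],[-c,a]]
det = 1·1 - -2·-1 = -1
Inverse = (1/-1)·[[1, 2], [1, 1]]
        = [[-1, -2], [-1, -1]]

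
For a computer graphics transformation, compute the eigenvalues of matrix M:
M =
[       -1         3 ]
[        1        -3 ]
λ = -4, 0

Solve det(M - λI) = 0. For a 2×2 matrix the characteristic equation is λ² - (trace)λ + det = 0.
trace(M) = a + d = -1 - 3 = -4.
det(M) = a*d - b*c = (-1)*(-3) - (3)*(1) = 3 - 3 = 0.
Characteristic equation: λ² - (-4)λ + (0) = 0.
Discriminant = (-4)² - 4*(0) = 16 - 0 = 16.
λ = (-4 ± √16) / 2 = (-4 ± 4) / 2 = -4, 0.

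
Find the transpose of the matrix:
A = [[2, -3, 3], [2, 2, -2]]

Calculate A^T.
[[2, 2], [-3, 2], [3, -2]]

The transpose sends entry (i,j) to (j,i); rows become columns.
Row 0 of A: [2, -3, 3] -> column 0 of A^T.
Row 1 of A: [2, 2, -2] -> column 1 of A^T.
A^T = [[2, 2], [-3, 2], [3, -2]]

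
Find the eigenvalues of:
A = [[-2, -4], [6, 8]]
λ = 2, 4

Solve det(A - λI) = 0. For a 2×2 matrix this is λ² - (trace)λ + det = 0.
trace(A) = -2 + 8 = 6.
det(A) = (-2)*(8) - (-4)*(6) = -16 + 24 = 8.
Characteristic equation: λ² - (6)λ + (8) = 0.
Discriminant: (6)² - 4*(8) = 36 - 32 = 4.
Roots: λ = (6 ± √4) / 2 = 2, 4.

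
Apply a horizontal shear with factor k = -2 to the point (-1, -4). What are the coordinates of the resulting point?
(7, -4)

Shear matrix for horizontal shear with factor k = -2:
[[1, -2], [0, 1]]
Result: (-1, -4) → (7, -4)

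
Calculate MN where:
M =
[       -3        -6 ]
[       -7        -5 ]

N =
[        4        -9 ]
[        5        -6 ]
MN =
[      -42        63 ]
[      -53        93 ]

Matrix multiplication: (MN)[i][j] = sum over k of M[i][k] * N[k][j].
  (MN)[0][0] = (-3)*(4) + (-6)*(5) = -42
  (MN)[0][1] = (-3)*(-9) + (-6)*(-6) = 63
  (MN)[1][0] = (-7)*(4) + (-5)*(5) = -53
  (MN)[1][1] = (-7)*(-9) + (-5)*(-6) = 93
MN =
[      -42        63 ]
[      -53        93 ]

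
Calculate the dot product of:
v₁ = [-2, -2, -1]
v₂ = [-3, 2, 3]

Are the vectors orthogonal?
-1, No

The dot product is the sum of products of corresponding components.
v₁·v₂ = (-2)*(-3) + (-2)*(2) + (-1)*(3) = 6 - 4 - 3 = -1.
Two vectors are orthogonal iff their dot product is 0; here the dot product is -1, so the vectors are not orthogonal.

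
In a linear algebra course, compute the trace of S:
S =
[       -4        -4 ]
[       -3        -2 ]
tr(S) = -4 - 2 = -6

The trace of a square matrix is the sum of its diagonal entries.
Diagonal entries of S: S[0][0] = -4, S[1][1] = -2.
tr(S) = -4 - 2 = -6.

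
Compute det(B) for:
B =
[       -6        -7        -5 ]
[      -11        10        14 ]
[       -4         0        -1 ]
det(B) = 329

Expand along row 0 (cofactor expansion): det(B) = a*(e*i - f*h) - b*(d*i - f*g) + c*(d*h - e*g), where the 3×3 is [[a, b, c], [d, e, f], [g, h, i]].
Minor M_00 = (10)*(-1) - (14)*(0) = -10 - 0 = -10.
Minor M_01 = (-11)*(-1) - (14)*(-4) = 11 + 56 = 67.
Minor M_02 = (-11)*(0) - (10)*(-4) = 0 + 40 = 40.
det(B) = (-6)*(-10) - (-7)*(67) + (-5)*(40) = 60 + 469 - 200 = 329.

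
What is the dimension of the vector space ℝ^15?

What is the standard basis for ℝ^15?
Dimension = 15; standard basis = {e_1, e_2, e_3, …, e_15}

ℝ^15 is the space of 15-tuples of real numbers; its dimension is 15.
The standard basis consists of 15 vectors: e_1, e_2, e_3, …, e_15, where e_i is the vector with 1 in position i and 0 elsewhere.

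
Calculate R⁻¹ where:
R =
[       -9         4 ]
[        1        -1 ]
det(R) = 5
R⁻¹ =
[     -1/5      -4/5 ]
[     -1/5      -9/5 ]

For a 2×2 matrix R = [[a, b], [c, d]] with det(R) ≠ 0, R⁻¹ = (1/det(R)) * [[d, -b], [-c, a]].
det(R) = (-9)*(-1) - (4)*(1) = 9 - 4 = 5.
R⁻¹ = (1/5) * [[-1, -4], [-1, -9]].
Dividing each entry by 5 and reducing:
R⁻¹ =
[     -1/5      -4/5 ]
[     -1/5      -9/5 ]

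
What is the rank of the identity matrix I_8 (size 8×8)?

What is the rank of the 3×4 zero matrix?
rank(I_8) = 8, rank(0) = 0

The identity I_8 has 8 columns that are the standard basis vectors e_1, …, e_8. These are linearly independent, so all 8 columns are pivots and rank(I_8) = 8.
The 3×4 zero matrix has every entry zero, so every row is the zero row and there are no pivots; rank(0) = 0.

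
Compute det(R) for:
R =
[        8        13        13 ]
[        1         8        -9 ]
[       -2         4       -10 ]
det(R) = 272

Expand along row 0 (cofactor expansion): det(R) = a*(e*i - f*h) - b*(d*i - f*g) + c*(d*h - e*g), where the 3×3 is [[a, b, c], [d, e, f], [g, h, i]].
Minor M_00 = (8)*(-10) - (-9)*(4) = -80 + 36 = -44.
Minor M_01 = (1)*(-10) - (-9)*(-2) = -10 - 18 = -28.
Minor M_02 = (1)*(4) - (8)*(-2) = 4 + 16 = 20.
det(R) = (8)*(-44) - (13)*(-28) + (13)*(20) = -352 + 364 + 260 = 272.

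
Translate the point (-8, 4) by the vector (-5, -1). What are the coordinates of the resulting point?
(-13, 3)

Translation by (-5, -1):
x' = -8 + -5 = -13
y' = 4 + -1 = 3
Homogeneous matrix: [[1, 0, -5], [0, 1, -1], [0, 0, 1]]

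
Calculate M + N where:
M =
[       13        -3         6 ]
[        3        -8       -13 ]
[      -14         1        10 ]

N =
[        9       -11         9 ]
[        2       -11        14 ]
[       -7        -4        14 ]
M + N =
[       22       -14        15 ]
[        5       -19         1 ]
[      -21        -3        24 ]

Matrix addition is elementwise: (M+N)[i][j] = M[i][j] + N[i][j].
  (M+N)[0][0] = (13) + (9) = 22
  (M+N)[0][1] = (-3) + (-11) = -14
  (M+N)[0][2] = (6) + (9) = 15
  (M+N)[1][0] = (3) + (2) = 5
  (M+N)[1][1] = (-8) + (-11) = -19
  (M+N)[1][2] = (-13) + (14) = 1
  (M+N)[2][0] = (-14) + (-7) = -21
  (M+N)[2][1] = (1) + (-4) = -3
  (M+N)[2][2] = (10) + (14) = 24
M + N =
[       22       -14        15 ]
[        5       -19         1 ]
[      -21        -3        24 ]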